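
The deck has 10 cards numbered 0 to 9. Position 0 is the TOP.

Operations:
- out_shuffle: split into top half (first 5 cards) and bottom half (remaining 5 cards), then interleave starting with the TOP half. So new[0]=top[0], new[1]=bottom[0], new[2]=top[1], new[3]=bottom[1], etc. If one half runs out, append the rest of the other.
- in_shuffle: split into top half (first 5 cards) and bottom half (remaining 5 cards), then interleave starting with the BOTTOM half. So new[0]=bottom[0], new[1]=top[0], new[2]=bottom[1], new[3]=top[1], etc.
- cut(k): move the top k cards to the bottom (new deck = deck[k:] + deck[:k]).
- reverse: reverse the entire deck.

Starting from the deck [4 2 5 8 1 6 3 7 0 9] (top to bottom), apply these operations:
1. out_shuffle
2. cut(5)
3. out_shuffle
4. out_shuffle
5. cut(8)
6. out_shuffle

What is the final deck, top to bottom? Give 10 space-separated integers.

Answer: 0 1 5 8 7 3 2 6 4 9

Derivation:
After op 1 (out_shuffle): [4 6 2 3 5 7 8 0 1 9]
After op 2 (cut(5)): [7 8 0 1 9 4 6 2 3 5]
After op 3 (out_shuffle): [7 4 8 6 0 2 1 3 9 5]
After op 4 (out_shuffle): [7 2 4 1 8 3 6 9 0 5]
After op 5 (cut(8)): [0 5 7 2 4 1 8 3 6 9]
After op 6 (out_shuffle): [0 1 5 8 7 3 2 6 4 9]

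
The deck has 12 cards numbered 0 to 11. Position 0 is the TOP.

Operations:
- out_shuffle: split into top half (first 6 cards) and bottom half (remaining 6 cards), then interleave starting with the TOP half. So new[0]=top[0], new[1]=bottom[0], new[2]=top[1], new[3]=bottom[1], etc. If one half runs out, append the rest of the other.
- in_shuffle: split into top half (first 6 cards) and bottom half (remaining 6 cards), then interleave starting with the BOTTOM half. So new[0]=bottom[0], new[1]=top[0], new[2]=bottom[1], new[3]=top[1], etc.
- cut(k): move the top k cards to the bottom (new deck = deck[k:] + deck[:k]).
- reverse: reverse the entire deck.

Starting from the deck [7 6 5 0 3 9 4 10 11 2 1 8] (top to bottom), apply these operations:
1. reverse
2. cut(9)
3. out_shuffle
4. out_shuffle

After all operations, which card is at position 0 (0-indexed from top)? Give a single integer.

Answer: 5

Derivation:
After op 1 (reverse): [8 1 2 11 10 4 9 3 0 5 6 7]
After op 2 (cut(9)): [5 6 7 8 1 2 11 10 4 9 3 0]
After op 3 (out_shuffle): [5 11 6 10 7 4 8 9 1 3 2 0]
After op 4 (out_shuffle): [5 8 11 9 6 1 10 3 7 2 4 0]
Position 0: card 5.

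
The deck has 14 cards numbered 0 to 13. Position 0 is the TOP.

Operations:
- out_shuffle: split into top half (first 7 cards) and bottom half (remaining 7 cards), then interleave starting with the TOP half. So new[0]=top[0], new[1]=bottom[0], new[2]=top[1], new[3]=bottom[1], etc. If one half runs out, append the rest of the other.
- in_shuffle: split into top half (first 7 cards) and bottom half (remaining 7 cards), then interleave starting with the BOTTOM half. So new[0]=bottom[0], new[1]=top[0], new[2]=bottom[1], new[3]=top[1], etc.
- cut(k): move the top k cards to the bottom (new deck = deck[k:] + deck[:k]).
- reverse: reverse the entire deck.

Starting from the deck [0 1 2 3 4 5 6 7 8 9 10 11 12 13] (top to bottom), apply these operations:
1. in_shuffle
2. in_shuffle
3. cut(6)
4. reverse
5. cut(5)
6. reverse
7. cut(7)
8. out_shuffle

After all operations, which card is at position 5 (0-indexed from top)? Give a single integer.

After op 1 (in_shuffle): [7 0 8 1 9 2 10 3 11 4 12 5 13 6]
After op 2 (in_shuffle): [3 7 11 0 4 8 12 1 5 9 13 2 6 10]
After op 3 (cut(6)): [12 1 5 9 13 2 6 10 3 7 11 0 4 8]
After op 4 (reverse): [8 4 0 11 7 3 10 6 2 13 9 5 1 12]
After op 5 (cut(5)): [3 10 6 2 13 9 5 1 12 8 4 0 11 7]
After op 6 (reverse): [7 11 0 4 8 12 1 5 9 13 2 6 10 3]
After op 7 (cut(7)): [5 9 13 2 6 10 3 7 11 0 4 8 12 1]
After op 8 (out_shuffle): [5 7 9 11 13 0 2 4 6 8 10 12 3 1]
Position 5: card 0.

Answer: 0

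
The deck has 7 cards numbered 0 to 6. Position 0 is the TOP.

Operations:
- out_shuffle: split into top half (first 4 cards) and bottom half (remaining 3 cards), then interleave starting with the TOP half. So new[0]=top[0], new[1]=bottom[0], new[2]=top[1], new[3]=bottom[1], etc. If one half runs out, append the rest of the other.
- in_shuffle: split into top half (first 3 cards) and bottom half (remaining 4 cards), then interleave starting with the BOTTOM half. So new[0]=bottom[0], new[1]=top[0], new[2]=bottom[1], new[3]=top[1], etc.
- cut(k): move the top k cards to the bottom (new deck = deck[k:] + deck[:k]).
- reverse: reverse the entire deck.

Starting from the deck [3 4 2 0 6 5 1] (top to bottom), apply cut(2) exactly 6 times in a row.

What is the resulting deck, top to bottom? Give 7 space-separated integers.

Answer: 5 1 3 4 2 0 6

Derivation:
After op 1 (cut(2)): [2 0 6 5 1 3 4]
After op 2 (cut(2)): [6 5 1 3 4 2 0]
After op 3 (cut(2)): [1 3 4 2 0 6 5]
After op 4 (cut(2)): [4 2 0 6 5 1 3]
After op 5 (cut(2)): [0 6 5 1 3 4 2]
After op 6 (cut(2)): [5 1 3 4 2 0 6]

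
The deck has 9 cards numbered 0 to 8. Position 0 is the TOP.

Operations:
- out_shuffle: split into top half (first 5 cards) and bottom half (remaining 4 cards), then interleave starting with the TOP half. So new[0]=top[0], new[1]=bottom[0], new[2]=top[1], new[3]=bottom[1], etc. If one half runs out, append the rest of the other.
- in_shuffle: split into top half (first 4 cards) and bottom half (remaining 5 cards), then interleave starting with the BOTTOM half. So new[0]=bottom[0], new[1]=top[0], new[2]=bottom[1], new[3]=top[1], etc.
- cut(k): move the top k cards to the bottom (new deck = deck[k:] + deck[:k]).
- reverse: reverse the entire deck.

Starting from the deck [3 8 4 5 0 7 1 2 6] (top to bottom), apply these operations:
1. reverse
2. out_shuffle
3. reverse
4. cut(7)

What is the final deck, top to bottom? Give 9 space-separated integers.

After op 1 (reverse): [6 2 1 7 0 5 4 8 3]
After op 2 (out_shuffle): [6 5 2 4 1 8 7 3 0]
After op 3 (reverse): [0 3 7 8 1 4 2 5 6]
After op 4 (cut(7)): [5 6 0 3 7 8 1 4 2]

Answer: 5 6 0 3 7 8 1 4 2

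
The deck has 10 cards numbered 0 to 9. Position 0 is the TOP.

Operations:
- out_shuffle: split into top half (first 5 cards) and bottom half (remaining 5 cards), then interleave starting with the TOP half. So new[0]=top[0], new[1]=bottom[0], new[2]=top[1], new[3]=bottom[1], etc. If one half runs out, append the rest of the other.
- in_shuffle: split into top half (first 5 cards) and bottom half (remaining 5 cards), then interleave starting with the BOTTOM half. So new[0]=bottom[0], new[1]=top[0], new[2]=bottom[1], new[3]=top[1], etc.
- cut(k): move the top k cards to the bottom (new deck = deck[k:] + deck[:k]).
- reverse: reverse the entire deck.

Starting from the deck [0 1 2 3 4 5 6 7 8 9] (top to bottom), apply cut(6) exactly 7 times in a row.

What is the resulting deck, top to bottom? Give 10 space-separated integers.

After op 1 (cut(6)): [6 7 8 9 0 1 2 3 4 5]
After op 2 (cut(6)): [2 3 4 5 6 7 8 9 0 1]
After op 3 (cut(6)): [8 9 0 1 2 3 4 5 6 7]
After op 4 (cut(6)): [4 5 6 7 8 9 0 1 2 3]
After op 5 (cut(6)): [0 1 2 3 4 5 6 7 8 9]
After op 6 (cut(6)): [6 7 8 9 0 1 2 3 4 5]
After op 7 (cut(6)): [2 3 4 5 6 7 8 9 0 1]

Answer: 2 3 4 5 6 7 8 9 0 1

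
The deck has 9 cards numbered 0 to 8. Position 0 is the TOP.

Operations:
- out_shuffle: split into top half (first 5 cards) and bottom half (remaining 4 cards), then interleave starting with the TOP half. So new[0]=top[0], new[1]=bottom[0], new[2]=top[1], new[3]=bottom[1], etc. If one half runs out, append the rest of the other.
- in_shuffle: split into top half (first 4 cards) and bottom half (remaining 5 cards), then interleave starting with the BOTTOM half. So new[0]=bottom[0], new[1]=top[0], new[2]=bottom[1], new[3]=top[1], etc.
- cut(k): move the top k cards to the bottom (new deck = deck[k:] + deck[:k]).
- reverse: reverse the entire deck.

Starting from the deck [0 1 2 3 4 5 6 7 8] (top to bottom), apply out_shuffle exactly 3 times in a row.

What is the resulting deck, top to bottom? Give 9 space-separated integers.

After op 1 (out_shuffle): [0 5 1 6 2 7 3 8 4]
After op 2 (out_shuffle): [0 7 5 3 1 8 6 4 2]
After op 3 (out_shuffle): [0 8 7 6 5 4 3 2 1]

Answer: 0 8 7 6 5 4 3 2 1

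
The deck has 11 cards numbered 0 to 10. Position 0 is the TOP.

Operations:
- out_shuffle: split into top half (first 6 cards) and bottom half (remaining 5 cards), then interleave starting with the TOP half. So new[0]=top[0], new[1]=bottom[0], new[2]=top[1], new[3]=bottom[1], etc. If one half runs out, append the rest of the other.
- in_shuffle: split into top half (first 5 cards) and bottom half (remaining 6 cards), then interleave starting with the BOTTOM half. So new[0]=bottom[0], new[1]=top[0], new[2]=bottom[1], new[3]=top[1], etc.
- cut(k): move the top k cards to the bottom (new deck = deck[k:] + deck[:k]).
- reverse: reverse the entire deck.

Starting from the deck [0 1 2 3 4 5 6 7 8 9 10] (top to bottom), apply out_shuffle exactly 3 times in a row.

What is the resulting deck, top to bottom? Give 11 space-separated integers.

Answer: 0 7 3 10 6 2 9 5 1 8 4

Derivation:
After op 1 (out_shuffle): [0 6 1 7 2 8 3 9 4 10 5]
After op 2 (out_shuffle): [0 3 6 9 1 4 7 10 2 5 8]
After op 3 (out_shuffle): [0 7 3 10 6 2 9 5 1 8 4]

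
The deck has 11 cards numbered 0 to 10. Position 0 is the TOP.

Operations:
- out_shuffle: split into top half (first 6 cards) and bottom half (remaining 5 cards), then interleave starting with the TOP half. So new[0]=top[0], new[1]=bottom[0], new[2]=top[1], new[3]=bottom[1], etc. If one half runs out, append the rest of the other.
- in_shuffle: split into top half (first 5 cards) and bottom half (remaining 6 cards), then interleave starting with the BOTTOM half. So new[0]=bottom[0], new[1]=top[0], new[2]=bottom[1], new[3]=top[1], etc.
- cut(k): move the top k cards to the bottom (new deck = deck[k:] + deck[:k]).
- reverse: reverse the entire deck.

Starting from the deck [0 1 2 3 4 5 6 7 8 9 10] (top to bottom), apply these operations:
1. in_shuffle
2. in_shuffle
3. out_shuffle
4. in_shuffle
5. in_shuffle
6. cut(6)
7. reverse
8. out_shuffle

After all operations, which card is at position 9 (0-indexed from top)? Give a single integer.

After op 1 (in_shuffle): [5 0 6 1 7 2 8 3 9 4 10]
After op 2 (in_shuffle): [2 5 8 0 3 6 9 1 4 7 10]
After op 3 (out_shuffle): [2 9 5 1 8 4 0 7 3 10 6]
After op 4 (in_shuffle): [4 2 0 9 7 5 3 1 10 8 6]
After op 5 (in_shuffle): [5 4 3 2 1 0 10 9 8 7 6]
After op 6 (cut(6)): [10 9 8 7 6 5 4 3 2 1 0]
After op 7 (reverse): [0 1 2 3 4 5 6 7 8 9 10]
After op 8 (out_shuffle): [0 6 1 7 2 8 3 9 4 10 5]
Position 9: card 10.

Answer: 10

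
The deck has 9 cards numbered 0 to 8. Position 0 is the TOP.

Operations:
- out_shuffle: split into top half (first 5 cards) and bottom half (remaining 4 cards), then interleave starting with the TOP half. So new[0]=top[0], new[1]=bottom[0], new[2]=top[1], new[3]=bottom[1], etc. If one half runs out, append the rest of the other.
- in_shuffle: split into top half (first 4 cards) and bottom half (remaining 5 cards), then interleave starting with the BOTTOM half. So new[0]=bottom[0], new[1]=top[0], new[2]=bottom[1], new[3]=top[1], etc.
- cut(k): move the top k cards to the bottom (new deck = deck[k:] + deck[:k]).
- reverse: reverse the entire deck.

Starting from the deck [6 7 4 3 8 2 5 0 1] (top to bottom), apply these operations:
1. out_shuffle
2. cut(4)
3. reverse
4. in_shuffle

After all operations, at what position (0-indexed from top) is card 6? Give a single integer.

Answer: 7

Derivation:
After op 1 (out_shuffle): [6 2 7 5 4 0 3 1 8]
After op 2 (cut(4)): [4 0 3 1 8 6 2 7 5]
After op 3 (reverse): [5 7 2 6 8 1 3 0 4]
After op 4 (in_shuffle): [8 5 1 7 3 2 0 6 4]
Card 6 is at position 7.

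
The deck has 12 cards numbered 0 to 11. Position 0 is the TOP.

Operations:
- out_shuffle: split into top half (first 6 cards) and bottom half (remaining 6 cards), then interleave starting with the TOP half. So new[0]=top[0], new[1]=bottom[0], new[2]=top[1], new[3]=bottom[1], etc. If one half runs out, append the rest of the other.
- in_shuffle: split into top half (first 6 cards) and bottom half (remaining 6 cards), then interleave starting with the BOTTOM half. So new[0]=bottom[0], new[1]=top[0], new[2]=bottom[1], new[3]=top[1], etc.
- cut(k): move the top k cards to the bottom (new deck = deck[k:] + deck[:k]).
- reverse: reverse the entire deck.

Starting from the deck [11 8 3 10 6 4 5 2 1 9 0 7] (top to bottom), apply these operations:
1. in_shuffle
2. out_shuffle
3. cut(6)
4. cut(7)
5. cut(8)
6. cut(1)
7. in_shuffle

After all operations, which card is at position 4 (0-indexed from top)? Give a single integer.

Answer: 8

Derivation:
After op 1 (in_shuffle): [5 11 2 8 1 3 9 10 0 6 7 4]
After op 2 (out_shuffle): [5 9 11 10 2 0 8 6 1 7 3 4]
After op 3 (cut(6)): [8 6 1 7 3 4 5 9 11 10 2 0]
After op 4 (cut(7)): [9 11 10 2 0 8 6 1 7 3 4 5]
After op 5 (cut(8)): [7 3 4 5 9 11 10 2 0 8 6 1]
After op 6 (cut(1)): [3 4 5 9 11 10 2 0 8 6 1 7]
After op 7 (in_shuffle): [2 3 0 4 8 5 6 9 1 11 7 10]
Position 4: card 8.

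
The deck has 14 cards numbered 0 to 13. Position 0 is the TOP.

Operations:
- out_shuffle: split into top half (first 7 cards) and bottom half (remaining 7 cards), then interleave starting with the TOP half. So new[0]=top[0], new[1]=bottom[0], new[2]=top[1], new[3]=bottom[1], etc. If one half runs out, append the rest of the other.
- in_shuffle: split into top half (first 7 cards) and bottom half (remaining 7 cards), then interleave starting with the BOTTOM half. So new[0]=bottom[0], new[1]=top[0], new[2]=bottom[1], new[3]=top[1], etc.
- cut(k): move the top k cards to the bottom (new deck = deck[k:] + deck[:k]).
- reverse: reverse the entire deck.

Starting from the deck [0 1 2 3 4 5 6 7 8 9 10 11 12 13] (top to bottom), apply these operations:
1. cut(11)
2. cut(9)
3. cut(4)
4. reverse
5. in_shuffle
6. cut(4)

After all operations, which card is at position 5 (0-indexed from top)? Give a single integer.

Answer: 5

Derivation:
After op 1 (cut(11)): [11 12 13 0 1 2 3 4 5 6 7 8 9 10]
After op 2 (cut(9)): [6 7 8 9 10 11 12 13 0 1 2 3 4 5]
After op 3 (cut(4)): [10 11 12 13 0 1 2 3 4 5 6 7 8 9]
After op 4 (reverse): [9 8 7 6 5 4 3 2 1 0 13 12 11 10]
After op 5 (in_shuffle): [2 9 1 8 0 7 13 6 12 5 11 4 10 3]
After op 6 (cut(4)): [0 7 13 6 12 5 11 4 10 3 2 9 1 8]
Position 5: card 5.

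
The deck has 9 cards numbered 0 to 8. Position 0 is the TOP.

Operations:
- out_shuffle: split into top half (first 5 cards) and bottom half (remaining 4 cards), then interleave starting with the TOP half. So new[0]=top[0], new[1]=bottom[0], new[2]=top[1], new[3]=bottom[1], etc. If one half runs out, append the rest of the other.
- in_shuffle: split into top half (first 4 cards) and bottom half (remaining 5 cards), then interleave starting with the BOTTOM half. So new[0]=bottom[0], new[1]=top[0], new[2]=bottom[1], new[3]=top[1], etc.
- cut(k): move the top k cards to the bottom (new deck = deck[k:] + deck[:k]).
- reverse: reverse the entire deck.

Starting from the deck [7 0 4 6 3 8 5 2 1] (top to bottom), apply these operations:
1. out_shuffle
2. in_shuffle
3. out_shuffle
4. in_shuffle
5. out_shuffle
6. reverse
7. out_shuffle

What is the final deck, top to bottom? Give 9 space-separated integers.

After op 1 (out_shuffle): [7 8 0 5 4 2 6 1 3]
After op 2 (in_shuffle): [4 7 2 8 6 0 1 5 3]
After op 3 (out_shuffle): [4 0 7 1 2 5 8 3 6]
After op 4 (in_shuffle): [2 4 5 0 8 7 3 1 6]
After op 5 (out_shuffle): [2 7 4 3 5 1 0 6 8]
After op 6 (reverse): [8 6 0 1 5 3 4 7 2]
After op 7 (out_shuffle): [8 3 6 4 0 7 1 2 5]

Answer: 8 3 6 4 0 7 1 2 5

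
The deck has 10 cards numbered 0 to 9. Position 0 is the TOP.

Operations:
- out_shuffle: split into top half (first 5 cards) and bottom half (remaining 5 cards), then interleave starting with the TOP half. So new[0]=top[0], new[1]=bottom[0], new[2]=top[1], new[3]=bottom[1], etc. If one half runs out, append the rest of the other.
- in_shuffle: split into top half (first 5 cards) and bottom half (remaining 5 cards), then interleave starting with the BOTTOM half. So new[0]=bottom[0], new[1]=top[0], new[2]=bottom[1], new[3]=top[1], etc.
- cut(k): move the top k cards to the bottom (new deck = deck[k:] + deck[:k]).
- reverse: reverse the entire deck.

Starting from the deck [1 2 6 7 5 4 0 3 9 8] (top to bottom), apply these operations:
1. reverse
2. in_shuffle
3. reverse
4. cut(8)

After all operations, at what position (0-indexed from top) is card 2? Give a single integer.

After op 1 (reverse): [8 9 3 0 4 5 7 6 2 1]
After op 2 (in_shuffle): [5 8 7 9 6 3 2 0 1 4]
After op 3 (reverse): [4 1 0 2 3 6 9 7 8 5]
After op 4 (cut(8)): [8 5 4 1 0 2 3 6 9 7]
Card 2 is at position 5.

Answer: 5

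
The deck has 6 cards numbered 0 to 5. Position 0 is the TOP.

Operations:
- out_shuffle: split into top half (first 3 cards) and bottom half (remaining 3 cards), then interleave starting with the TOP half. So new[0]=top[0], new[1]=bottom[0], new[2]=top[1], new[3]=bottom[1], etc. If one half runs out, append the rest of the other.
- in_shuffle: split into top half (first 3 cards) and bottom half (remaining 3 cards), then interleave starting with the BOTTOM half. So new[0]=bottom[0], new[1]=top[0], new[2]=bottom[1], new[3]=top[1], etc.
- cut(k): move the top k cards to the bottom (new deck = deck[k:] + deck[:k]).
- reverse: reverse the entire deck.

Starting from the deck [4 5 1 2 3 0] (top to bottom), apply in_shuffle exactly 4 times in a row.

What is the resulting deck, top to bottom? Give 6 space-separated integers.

Answer: 2 4 3 5 0 1

Derivation:
After op 1 (in_shuffle): [2 4 3 5 0 1]
After op 2 (in_shuffle): [5 2 0 4 1 3]
After op 3 (in_shuffle): [4 5 1 2 3 0]
After op 4 (in_shuffle): [2 4 3 5 0 1]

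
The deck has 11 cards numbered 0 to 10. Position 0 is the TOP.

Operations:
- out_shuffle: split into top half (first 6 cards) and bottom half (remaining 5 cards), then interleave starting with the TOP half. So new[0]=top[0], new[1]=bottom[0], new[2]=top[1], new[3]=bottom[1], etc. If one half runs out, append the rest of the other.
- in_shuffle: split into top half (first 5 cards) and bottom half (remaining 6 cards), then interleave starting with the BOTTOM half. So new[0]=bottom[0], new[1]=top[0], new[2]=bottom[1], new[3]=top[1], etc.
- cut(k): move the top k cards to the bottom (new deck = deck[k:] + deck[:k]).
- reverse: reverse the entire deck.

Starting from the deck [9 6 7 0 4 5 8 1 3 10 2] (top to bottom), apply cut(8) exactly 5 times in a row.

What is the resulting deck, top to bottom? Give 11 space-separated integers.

Answer: 1 3 10 2 9 6 7 0 4 5 8

Derivation:
After op 1 (cut(8)): [3 10 2 9 6 7 0 4 5 8 1]
After op 2 (cut(8)): [5 8 1 3 10 2 9 6 7 0 4]
After op 3 (cut(8)): [7 0 4 5 8 1 3 10 2 9 6]
After op 4 (cut(8)): [2 9 6 7 0 4 5 8 1 3 10]
After op 5 (cut(8)): [1 3 10 2 9 6 7 0 4 5 8]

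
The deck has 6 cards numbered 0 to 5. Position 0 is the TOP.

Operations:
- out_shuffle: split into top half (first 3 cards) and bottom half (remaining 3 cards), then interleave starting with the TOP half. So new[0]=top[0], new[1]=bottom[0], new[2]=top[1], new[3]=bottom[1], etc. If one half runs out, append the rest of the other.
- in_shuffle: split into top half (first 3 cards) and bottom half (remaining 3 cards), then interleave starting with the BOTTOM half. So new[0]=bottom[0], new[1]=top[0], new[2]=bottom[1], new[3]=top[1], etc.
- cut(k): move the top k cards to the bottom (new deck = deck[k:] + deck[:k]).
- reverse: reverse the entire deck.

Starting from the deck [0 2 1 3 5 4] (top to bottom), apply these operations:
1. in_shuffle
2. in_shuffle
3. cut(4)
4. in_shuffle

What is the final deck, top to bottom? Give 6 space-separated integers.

Answer: 3 1 4 5 0 2

Derivation:
After op 1 (in_shuffle): [3 0 5 2 4 1]
After op 2 (in_shuffle): [2 3 4 0 1 5]
After op 3 (cut(4)): [1 5 2 3 4 0]
After op 4 (in_shuffle): [3 1 4 5 0 2]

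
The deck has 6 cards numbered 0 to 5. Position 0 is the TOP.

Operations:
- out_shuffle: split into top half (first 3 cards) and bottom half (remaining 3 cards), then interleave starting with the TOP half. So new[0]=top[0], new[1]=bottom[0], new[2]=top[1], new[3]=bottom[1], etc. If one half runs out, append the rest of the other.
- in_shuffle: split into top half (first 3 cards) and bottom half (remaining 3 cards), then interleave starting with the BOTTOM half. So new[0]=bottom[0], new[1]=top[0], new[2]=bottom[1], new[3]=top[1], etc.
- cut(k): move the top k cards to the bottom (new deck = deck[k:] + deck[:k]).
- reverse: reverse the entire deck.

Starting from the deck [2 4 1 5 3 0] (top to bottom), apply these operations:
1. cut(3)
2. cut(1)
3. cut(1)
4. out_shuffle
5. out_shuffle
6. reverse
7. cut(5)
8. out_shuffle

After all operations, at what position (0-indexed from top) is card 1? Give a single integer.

After op 1 (cut(3)): [5 3 0 2 4 1]
After op 2 (cut(1)): [3 0 2 4 1 5]
After op 3 (cut(1)): [0 2 4 1 5 3]
After op 4 (out_shuffle): [0 1 2 5 4 3]
After op 5 (out_shuffle): [0 5 1 4 2 3]
After op 6 (reverse): [3 2 4 1 5 0]
After op 7 (cut(5)): [0 3 2 4 1 5]
After op 8 (out_shuffle): [0 4 3 1 2 5]
Card 1 is at position 3.

Answer: 3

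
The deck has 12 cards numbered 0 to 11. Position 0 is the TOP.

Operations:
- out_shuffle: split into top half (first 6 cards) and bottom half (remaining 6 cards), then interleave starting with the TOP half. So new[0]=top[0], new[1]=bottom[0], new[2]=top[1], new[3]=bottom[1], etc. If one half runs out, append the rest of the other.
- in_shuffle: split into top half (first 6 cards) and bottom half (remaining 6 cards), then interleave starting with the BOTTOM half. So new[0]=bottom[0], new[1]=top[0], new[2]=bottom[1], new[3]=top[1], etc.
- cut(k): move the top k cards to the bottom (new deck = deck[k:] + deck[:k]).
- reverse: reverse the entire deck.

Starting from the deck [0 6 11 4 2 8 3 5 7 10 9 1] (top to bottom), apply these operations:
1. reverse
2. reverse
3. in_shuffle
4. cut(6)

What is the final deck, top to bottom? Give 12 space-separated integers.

After op 1 (reverse): [1 9 10 7 5 3 8 2 4 11 6 0]
After op 2 (reverse): [0 6 11 4 2 8 3 5 7 10 9 1]
After op 3 (in_shuffle): [3 0 5 6 7 11 10 4 9 2 1 8]
After op 4 (cut(6)): [10 4 9 2 1 8 3 0 5 6 7 11]

Answer: 10 4 9 2 1 8 3 0 5 6 7 11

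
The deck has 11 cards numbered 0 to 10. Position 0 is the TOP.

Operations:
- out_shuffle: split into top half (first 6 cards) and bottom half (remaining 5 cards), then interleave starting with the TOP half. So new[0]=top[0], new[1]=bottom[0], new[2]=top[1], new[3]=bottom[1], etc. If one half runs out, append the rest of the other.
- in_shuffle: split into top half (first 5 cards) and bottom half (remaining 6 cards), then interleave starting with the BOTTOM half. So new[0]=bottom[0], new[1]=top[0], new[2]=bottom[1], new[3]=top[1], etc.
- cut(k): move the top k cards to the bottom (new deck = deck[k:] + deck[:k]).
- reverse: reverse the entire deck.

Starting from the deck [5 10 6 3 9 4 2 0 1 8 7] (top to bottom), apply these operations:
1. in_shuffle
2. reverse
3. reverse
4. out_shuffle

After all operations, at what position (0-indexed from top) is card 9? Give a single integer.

After op 1 (in_shuffle): [4 5 2 10 0 6 1 3 8 9 7]
After op 2 (reverse): [7 9 8 3 1 6 0 10 2 5 4]
After op 3 (reverse): [4 5 2 10 0 6 1 3 8 9 7]
After op 4 (out_shuffle): [4 1 5 3 2 8 10 9 0 7 6]
Card 9 is at position 7.

Answer: 7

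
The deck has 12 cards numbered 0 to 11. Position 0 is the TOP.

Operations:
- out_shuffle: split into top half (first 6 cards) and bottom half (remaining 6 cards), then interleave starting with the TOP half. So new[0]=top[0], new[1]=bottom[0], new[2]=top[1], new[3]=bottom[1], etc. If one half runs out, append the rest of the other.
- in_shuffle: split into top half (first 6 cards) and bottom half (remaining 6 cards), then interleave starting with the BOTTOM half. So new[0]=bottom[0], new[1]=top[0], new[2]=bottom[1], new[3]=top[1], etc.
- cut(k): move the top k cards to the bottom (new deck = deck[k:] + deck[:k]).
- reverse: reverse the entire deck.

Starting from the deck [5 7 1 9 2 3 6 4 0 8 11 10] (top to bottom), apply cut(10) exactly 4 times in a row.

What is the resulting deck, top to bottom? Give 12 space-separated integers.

After op 1 (cut(10)): [11 10 5 7 1 9 2 3 6 4 0 8]
After op 2 (cut(10)): [0 8 11 10 5 7 1 9 2 3 6 4]
After op 3 (cut(10)): [6 4 0 8 11 10 5 7 1 9 2 3]
After op 4 (cut(10)): [2 3 6 4 0 8 11 10 5 7 1 9]

Answer: 2 3 6 4 0 8 11 10 5 7 1 9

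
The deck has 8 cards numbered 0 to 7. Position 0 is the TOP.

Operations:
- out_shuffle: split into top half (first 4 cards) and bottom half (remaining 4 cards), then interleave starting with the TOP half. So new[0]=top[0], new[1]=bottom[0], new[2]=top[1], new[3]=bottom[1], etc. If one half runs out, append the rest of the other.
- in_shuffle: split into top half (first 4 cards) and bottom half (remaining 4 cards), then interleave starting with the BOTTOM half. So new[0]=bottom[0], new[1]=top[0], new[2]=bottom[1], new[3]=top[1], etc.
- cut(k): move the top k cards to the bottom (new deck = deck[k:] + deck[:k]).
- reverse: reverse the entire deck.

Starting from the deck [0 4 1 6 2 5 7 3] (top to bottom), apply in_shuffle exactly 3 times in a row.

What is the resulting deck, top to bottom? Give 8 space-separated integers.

Answer: 3 7 5 2 6 1 4 0

Derivation:
After op 1 (in_shuffle): [2 0 5 4 7 1 3 6]
After op 2 (in_shuffle): [7 2 1 0 3 5 6 4]
After op 3 (in_shuffle): [3 7 5 2 6 1 4 0]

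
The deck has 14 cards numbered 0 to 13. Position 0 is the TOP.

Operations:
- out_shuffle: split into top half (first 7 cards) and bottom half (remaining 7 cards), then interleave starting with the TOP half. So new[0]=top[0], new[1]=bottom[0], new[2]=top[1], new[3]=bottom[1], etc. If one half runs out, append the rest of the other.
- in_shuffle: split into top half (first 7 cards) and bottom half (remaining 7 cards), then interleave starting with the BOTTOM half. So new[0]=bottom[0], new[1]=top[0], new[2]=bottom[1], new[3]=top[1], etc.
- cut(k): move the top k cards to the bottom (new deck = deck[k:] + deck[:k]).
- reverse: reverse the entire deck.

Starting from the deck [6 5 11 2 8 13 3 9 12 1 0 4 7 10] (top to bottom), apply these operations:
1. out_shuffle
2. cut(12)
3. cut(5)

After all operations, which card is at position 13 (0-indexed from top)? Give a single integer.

After op 1 (out_shuffle): [6 9 5 12 11 1 2 0 8 4 13 7 3 10]
After op 2 (cut(12)): [3 10 6 9 5 12 11 1 2 0 8 4 13 7]
After op 3 (cut(5)): [12 11 1 2 0 8 4 13 7 3 10 6 9 5]
Position 13: card 5.

Answer: 5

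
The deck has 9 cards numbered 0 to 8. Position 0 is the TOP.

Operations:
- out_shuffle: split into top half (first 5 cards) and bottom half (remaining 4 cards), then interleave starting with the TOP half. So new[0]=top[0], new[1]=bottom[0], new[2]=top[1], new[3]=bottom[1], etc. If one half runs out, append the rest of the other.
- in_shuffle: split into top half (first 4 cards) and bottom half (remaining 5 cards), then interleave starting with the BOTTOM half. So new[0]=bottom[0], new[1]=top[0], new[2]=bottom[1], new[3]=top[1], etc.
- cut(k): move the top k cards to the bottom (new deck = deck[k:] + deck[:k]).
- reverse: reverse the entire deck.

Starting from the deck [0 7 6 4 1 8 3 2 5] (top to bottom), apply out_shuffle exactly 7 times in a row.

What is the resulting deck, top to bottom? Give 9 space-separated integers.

After op 1 (out_shuffle): [0 8 7 3 6 2 4 5 1]
After op 2 (out_shuffle): [0 2 8 4 7 5 3 1 6]
After op 3 (out_shuffle): [0 5 2 3 8 1 4 6 7]
After op 4 (out_shuffle): [0 1 5 4 2 6 3 7 8]
After op 5 (out_shuffle): [0 6 1 3 5 7 4 8 2]
After op 6 (out_shuffle): [0 7 6 4 1 8 3 2 5]
After op 7 (out_shuffle): [0 8 7 3 6 2 4 5 1]

Answer: 0 8 7 3 6 2 4 5 1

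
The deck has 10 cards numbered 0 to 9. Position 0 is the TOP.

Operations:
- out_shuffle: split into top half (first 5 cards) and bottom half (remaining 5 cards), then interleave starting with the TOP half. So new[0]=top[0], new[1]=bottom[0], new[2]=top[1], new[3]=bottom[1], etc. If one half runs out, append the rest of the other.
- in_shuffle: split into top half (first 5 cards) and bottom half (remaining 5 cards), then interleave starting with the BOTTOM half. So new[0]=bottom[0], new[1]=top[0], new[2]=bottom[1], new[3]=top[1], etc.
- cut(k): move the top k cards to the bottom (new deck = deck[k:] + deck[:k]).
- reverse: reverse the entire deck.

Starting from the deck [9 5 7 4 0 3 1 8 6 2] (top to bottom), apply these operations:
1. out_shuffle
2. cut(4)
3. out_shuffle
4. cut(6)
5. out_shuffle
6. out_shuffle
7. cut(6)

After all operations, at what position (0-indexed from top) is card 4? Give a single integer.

Answer: 9

Derivation:
After op 1 (out_shuffle): [9 3 5 1 7 8 4 6 0 2]
After op 2 (cut(4)): [7 8 4 6 0 2 9 3 5 1]
After op 3 (out_shuffle): [7 2 8 9 4 3 6 5 0 1]
After op 4 (cut(6)): [6 5 0 1 7 2 8 9 4 3]
After op 5 (out_shuffle): [6 2 5 8 0 9 1 4 7 3]
After op 6 (out_shuffle): [6 9 2 1 5 4 8 7 0 3]
After op 7 (cut(6)): [8 7 0 3 6 9 2 1 5 4]
Card 4 is at position 9.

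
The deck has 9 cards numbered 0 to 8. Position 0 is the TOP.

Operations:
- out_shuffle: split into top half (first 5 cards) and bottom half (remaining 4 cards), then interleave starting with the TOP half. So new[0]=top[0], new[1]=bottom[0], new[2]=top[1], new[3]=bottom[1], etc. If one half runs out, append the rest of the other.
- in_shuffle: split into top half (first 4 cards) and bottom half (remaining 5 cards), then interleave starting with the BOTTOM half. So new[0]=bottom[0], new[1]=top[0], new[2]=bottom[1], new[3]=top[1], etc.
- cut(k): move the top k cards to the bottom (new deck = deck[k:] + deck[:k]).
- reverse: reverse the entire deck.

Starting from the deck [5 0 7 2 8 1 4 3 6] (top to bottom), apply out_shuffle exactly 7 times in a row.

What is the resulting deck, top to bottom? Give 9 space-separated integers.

After op 1 (out_shuffle): [5 1 0 4 7 3 2 6 8]
After op 2 (out_shuffle): [5 3 1 2 0 6 4 8 7]
After op 3 (out_shuffle): [5 6 3 4 1 8 2 7 0]
After op 4 (out_shuffle): [5 8 6 2 3 7 4 0 1]
After op 5 (out_shuffle): [5 7 8 4 6 0 2 1 3]
After op 6 (out_shuffle): [5 0 7 2 8 1 4 3 6]
After op 7 (out_shuffle): [5 1 0 4 7 3 2 6 8]

Answer: 5 1 0 4 7 3 2 6 8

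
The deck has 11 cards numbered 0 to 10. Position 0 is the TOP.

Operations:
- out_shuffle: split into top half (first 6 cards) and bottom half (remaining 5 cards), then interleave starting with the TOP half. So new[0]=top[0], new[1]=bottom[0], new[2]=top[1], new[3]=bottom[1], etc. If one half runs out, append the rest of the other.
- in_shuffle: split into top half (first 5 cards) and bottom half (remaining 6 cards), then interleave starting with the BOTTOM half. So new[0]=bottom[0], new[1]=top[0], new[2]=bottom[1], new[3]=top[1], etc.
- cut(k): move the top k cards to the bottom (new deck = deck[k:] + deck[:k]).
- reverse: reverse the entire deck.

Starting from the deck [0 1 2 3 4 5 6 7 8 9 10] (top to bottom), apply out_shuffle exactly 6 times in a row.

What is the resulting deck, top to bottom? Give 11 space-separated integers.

After op 1 (out_shuffle): [0 6 1 7 2 8 3 9 4 10 5]
After op 2 (out_shuffle): [0 3 6 9 1 4 7 10 2 5 8]
After op 3 (out_shuffle): [0 7 3 10 6 2 9 5 1 8 4]
After op 4 (out_shuffle): [0 9 7 5 3 1 10 8 6 4 2]
After op 5 (out_shuffle): [0 10 9 8 7 6 5 4 3 2 1]
After op 6 (out_shuffle): [0 5 10 4 9 3 8 2 7 1 6]

Answer: 0 5 10 4 9 3 8 2 7 1 6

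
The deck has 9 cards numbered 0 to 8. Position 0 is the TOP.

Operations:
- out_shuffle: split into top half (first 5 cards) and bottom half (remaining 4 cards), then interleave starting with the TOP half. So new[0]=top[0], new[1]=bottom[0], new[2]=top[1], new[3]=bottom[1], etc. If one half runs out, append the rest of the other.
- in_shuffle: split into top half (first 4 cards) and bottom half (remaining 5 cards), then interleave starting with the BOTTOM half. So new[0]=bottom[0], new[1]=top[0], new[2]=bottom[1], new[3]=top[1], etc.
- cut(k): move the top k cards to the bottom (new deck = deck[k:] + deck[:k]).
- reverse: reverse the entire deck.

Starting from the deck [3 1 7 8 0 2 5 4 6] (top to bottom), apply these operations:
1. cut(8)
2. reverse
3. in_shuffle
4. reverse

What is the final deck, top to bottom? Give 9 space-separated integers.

Answer: 6 0 3 2 1 5 7 4 8

Derivation:
After op 1 (cut(8)): [6 3 1 7 8 0 2 5 4]
After op 2 (reverse): [4 5 2 0 8 7 1 3 6]
After op 3 (in_shuffle): [8 4 7 5 1 2 3 0 6]
After op 4 (reverse): [6 0 3 2 1 5 7 4 8]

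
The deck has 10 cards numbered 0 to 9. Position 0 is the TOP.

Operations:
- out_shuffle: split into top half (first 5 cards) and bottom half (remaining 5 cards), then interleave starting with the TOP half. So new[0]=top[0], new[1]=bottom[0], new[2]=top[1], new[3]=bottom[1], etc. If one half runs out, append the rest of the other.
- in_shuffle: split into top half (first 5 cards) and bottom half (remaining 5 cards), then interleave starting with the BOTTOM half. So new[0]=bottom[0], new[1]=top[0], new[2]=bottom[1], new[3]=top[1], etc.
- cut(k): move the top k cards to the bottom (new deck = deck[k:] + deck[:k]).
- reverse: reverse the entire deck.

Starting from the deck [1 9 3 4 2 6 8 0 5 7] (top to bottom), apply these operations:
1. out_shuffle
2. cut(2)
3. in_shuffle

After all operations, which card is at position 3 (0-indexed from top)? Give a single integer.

After op 1 (out_shuffle): [1 6 9 8 3 0 4 5 2 7]
After op 2 (cut(2)): [9 8 3 0 4 5 2 7 1 6]
After op 3 (in_shuffle): [5 9 2 8 7 3 1 0 6 4]
Position 3: card 8.

Answer: 8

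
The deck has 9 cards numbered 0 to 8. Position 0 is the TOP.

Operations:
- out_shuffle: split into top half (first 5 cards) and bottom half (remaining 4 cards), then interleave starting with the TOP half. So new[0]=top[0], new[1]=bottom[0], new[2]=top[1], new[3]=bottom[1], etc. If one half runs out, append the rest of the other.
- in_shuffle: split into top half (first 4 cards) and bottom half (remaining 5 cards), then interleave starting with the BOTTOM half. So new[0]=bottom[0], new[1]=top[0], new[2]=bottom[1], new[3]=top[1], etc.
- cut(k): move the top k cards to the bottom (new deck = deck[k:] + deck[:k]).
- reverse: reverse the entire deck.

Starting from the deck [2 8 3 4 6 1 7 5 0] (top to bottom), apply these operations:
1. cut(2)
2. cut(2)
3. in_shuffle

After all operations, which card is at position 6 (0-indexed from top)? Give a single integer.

After op 1 (cut(2)): [3 4 6 1 7 5 0 2 8]
After op 2 (cut(2)): [6 1 7 5 0 2 8 3 4]
After op 3 (in_shuffle): [0 6 2 1 8 7 3 5 4]
Position 6: card 3.

Answer: 3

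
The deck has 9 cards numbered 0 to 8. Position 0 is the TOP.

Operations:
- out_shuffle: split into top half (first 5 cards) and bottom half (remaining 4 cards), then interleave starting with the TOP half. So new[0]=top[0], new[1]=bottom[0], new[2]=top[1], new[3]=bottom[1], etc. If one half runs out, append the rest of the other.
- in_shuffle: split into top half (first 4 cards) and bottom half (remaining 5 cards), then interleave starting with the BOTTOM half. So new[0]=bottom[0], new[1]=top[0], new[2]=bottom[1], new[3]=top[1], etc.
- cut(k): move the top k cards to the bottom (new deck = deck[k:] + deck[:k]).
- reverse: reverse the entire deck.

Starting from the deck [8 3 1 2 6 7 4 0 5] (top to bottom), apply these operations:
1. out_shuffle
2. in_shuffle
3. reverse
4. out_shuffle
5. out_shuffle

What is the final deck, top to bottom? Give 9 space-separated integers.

After op 1 (out_shuffle): [8 7 3 4 1 0 2 5 6]
After op 2 (in_shuffle): [1 8 0 7 2 3 5 4 6]
After op 3 (reverse): [6 4 5 3 2 7 0 8 1]
After op 4 (out_shuffle): [6 7 4 0 5 8 3 1 2]
After op 5 (out_shuffle): [6 8 7 3 4 1 0 2 5]

Answer: 6 8 7 3 4 1 0 2 5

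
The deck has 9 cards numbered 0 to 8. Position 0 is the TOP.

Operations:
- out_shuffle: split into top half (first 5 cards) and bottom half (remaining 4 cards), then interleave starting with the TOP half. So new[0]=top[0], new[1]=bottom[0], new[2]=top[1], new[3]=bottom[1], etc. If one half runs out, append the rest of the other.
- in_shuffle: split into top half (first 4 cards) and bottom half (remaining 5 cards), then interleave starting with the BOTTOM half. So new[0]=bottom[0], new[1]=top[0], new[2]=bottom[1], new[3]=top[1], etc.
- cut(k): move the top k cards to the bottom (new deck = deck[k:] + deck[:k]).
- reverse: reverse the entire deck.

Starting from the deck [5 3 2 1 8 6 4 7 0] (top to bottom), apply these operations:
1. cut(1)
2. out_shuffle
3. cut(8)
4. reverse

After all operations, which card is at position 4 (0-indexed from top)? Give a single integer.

After op 1 (cut(1)): [3 2 1 8 6 4 7 0 5]
After op 2 (out_shuffle): [3 4 2 7 1 0 8 5 6]
After op 3 (cut(8)): [6 3 4 2 7 1 0 8 5]
After op 4 (reverse): [5 8 0 1 7 2 4 3 6]
Position 4: card 7.

Answer: 7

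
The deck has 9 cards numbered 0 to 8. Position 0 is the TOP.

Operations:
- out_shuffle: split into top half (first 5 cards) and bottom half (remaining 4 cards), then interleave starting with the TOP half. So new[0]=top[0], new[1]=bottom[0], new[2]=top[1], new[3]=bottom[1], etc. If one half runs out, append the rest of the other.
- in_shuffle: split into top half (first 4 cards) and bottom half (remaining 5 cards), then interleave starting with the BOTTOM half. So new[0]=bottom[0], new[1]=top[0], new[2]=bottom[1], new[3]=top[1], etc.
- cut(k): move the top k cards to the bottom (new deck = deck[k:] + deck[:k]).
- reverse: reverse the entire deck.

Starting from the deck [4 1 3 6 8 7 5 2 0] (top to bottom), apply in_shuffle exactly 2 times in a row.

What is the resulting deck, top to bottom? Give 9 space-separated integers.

After op 1 (in_shuffle): [8 4 7 1 5 3 2 6 0]
After op 2 (in_shuffle): [5 8 3 4 2 7 6 1 0]

Answer: 5 8 3 4 2 7 6 1 0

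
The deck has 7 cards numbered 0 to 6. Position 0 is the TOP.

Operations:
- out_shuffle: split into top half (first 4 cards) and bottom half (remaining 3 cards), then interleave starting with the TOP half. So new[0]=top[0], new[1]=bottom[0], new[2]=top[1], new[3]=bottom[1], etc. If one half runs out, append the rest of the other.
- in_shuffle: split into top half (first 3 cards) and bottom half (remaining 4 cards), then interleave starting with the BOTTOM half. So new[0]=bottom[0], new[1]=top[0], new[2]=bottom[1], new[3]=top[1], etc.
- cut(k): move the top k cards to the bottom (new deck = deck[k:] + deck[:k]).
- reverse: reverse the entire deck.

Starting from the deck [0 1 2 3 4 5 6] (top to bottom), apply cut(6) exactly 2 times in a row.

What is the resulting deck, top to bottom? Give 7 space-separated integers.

Answer: 5 6 0 1 2 3 4

Derivation:
After op 1 (cut(6)): [6 0 1 2 3 4 5]
After op 2 (cut(6)): [5 6 0 1 2 3 4]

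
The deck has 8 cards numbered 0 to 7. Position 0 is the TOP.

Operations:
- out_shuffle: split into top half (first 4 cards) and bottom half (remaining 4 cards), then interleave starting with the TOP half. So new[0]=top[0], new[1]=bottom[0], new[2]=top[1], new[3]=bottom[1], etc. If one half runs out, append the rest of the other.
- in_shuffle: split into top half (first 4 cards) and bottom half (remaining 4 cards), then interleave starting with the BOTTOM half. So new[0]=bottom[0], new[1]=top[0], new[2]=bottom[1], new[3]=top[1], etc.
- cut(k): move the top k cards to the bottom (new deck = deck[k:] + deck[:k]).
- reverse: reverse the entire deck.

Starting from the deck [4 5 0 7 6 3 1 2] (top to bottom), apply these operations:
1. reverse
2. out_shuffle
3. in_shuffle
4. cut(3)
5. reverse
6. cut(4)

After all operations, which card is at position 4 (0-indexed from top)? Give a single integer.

After op 1 (reverse): [2 1 3 6 7 0 5 4]
After op 2 (out_shuffle): [2 7 1 0 3 5 6 4]
After op 3 (in_shuffle): [3 2 5 7 6 1 4 0]
After op 4 (cut(3)): [7 6 1 4 0 3 2 5]
After op 5 (reverse): [5 2 3 0 4 1 6 7]
After op 6 (cut(4)): [4 1 6 7 5 2 3 0]
Position 4: card 5.

Answer: 5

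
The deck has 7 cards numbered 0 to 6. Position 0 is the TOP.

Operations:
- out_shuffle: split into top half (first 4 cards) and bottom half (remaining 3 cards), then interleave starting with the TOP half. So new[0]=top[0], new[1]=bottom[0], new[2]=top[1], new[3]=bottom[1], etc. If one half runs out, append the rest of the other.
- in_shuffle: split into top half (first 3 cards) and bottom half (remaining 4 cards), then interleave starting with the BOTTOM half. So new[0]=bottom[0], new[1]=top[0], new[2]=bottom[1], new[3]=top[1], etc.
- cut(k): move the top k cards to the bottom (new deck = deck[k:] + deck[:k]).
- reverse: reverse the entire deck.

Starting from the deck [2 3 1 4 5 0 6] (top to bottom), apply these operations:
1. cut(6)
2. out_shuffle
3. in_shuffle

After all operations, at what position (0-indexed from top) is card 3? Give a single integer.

Answer: 2

Derivation:
After op 1 (cut(6)): [6 2 3 1 4 5 0]
After op 2 (out_shuffle): [6 4 2 5 3 0 1]
After op 3 (in_shuffle): [5 6 3 4 0 2 1]
Card 3 is at position 2.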